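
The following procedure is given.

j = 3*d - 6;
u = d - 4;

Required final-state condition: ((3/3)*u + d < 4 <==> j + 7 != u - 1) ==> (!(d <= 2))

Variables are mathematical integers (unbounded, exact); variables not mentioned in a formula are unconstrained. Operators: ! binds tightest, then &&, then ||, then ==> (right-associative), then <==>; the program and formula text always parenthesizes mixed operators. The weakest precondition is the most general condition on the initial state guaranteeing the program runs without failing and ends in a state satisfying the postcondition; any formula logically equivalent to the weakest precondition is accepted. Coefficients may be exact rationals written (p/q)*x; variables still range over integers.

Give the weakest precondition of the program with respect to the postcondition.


Working backward. After the program, the postcondition ((3/3)*u + d < 4 <==> j + 7 != u - 1) ==> (!(d <= 2)) must hold; in canonical form it is (d + u < 4 <==> j != u - 8) ==> (!(d <= 2)).
Before u := d - 4: (2*d < 8 <==> j != d - 12) ==> (!(d <= 2))
Before j := 3*d - 6: (2*d < 8 <==> 2*d != -6) ==> (!(d <= 2))
Answer: WP = (2*d < 8 <==> 2*d != -6) ==> (!(d <= 2))


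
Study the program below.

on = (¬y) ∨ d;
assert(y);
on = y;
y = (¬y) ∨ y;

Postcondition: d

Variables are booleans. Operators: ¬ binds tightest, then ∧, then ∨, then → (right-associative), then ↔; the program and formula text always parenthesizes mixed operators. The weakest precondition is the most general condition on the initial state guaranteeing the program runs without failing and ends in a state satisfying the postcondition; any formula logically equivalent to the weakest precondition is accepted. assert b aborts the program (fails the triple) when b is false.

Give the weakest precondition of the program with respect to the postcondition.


Working backward. After the program, d must hold.
Before y := (¬y) ∨ y: d
Before on := y: d
Before assert y: y ∧ d
Before on := (¬y) ∨ d: y ∧ d
Answer: WP = y ∧ d


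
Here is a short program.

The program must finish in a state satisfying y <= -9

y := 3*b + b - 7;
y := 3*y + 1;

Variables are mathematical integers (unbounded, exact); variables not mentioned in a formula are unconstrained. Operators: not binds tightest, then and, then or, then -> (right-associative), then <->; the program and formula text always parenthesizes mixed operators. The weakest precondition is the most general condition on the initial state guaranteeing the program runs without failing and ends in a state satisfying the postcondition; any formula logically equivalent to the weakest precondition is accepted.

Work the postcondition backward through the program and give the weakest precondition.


Working backward. After the program, y <= -9 must hold.
Before y := 3*y + 1: 3*y <= -10
Before y := 3*b + b - 7: 12*b <= 11
Answer: WP = 12*b <= 11


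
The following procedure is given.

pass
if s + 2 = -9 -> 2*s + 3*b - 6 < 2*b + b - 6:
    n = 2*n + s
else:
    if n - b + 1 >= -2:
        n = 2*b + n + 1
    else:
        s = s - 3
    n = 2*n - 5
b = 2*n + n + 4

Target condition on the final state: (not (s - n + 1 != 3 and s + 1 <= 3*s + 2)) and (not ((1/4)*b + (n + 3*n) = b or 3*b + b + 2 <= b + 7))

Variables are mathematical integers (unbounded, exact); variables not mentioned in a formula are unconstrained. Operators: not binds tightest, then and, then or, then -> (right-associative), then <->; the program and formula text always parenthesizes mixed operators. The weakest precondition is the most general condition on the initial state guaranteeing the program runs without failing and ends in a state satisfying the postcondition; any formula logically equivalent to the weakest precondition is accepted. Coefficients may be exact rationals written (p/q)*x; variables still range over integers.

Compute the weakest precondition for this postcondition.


Working backward. After the program, the postcondition (not (s - n + 1 != 3 and s + 1 <= 3*s + 2)) and (not ((1/4)*b + (n + 3*n) = b or 3*b + b + 2 <= b + 7)) must hold; in canonical form it is (not (s != n + 2 and 2*s >= -1)) and (not (4*n = (3/4)*b or 3*b <= 5)).
Before b := 2*n + n + 4: (not (s != n + 2 and 2*s >= -1)) and (not ((7/4)*n = 3 or 9*n <= -7))
Then branch requires (not (2*n != -2 and 2*s >= -1)) and (not ((7/2)*n + (7/4)*s = 3 or 18*n + 9*s <= -7)); else branch requires (n >= b - 3 -> ((not (s != 4*b + 2*n - 1 and 2*s >= -1)) and (not (7*b + (7/2)*n = 33/4 or 36*b + 18*n <= 20)))) and ((not (n >= b - 3)) -> ((not (s != 2*n and 2*s >= 5)) and (not ((7/2)*n = 47/4 or 18*n <= 38)))).
Before the if: ((s = -11 -> 2*s < 0) -> ((not (2*n != -2 and 2*s >= -1)) and (not ((7/2)*n + (7/4)*s = 3 or 18*n + 9*s <= -7)))) and ((not (s = -11 -> 2*s < 0)) -> ((n >= b - 3 -> ((not (s != 4*b + 2*n - 1 and 2*s >= -1)) and (not (7*b + (7/2)*n = 33/4 or 36*b + 18*n <= 20)))) and ((not (n >= b - 3)) -> ((not (s != 2*n and 2*s >= 5)) and (not ((7/2)*n = 47/4 or 18*n <= 38))))))
Before skip: ((s = -11 -> 2*s < 0) -> ((not (2*n != -2 and 2*s >= -1)) and (not ((7/2)*n + (7/4)*s = 3 or 18*n + 9*s <= -7)))) and ((not (s = -11 -> 2*s < 0)) -> ((n >= b - 3 -> ((not (s != 4*b + 2*n - 1 and 2*s >= -1)) and (not (7*b + (7/2)*n = 33/4 or 36*b + 18*n <= 20)))) and ((not (n >= b - 3)) -> ((not (s != 2*n and 2*s >= 5)) and (not ((7/2)*n = 47/4 or 18*n <= 38))))))
Answer: WP = ((s = -11 -> 2*s < 0) -> ((not (2*n != -2 and 2*s >= -1)) and (not ((7/2)*n + (7/4)*s = 3 or 18*n + 9*s <= -7)))) and ((not (s = -11 -> 2*s < 0)) -> ((n >= b - 3 -> ((not (s != 4*b + 2*n - 1 and 2*s >= -1)) and (not (7*b + (7/2)*n = 33/4 or 36*b + 18*n <= 20)))) and ((not (n >= b - 3)) -> ((not (s != 2*n and 2*s >= 5)) and (not ((7/2)*n = 47/4 or 18*n <= 38))))))


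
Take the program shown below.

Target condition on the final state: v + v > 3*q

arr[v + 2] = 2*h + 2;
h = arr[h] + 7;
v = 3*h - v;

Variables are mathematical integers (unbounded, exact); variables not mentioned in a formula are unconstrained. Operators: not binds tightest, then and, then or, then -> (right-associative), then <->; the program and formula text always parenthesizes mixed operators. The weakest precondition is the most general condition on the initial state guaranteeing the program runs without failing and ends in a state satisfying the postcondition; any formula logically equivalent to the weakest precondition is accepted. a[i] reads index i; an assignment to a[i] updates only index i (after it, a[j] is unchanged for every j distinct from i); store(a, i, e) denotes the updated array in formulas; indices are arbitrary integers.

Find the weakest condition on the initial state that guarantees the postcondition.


Working backward. After the program, the postcondition v + v > 3*q must hold; in canonical form it is 2*v > 3*q.
Before v := 3*h - v: 6*h > 3*q + 2*v
Before h := arr[h] + 7: 6*arr[h] > 3*q + 2*v - 42
Before arr[v + 2] := 2*h + 2: 6*store(arr, v + 2, 2*h + 2)[h] > 3*q + 2*v - 42
Answer: WP = 6*store(arr, v + 2, 2*h + 2)[h] > 3*q + 2*v - 42


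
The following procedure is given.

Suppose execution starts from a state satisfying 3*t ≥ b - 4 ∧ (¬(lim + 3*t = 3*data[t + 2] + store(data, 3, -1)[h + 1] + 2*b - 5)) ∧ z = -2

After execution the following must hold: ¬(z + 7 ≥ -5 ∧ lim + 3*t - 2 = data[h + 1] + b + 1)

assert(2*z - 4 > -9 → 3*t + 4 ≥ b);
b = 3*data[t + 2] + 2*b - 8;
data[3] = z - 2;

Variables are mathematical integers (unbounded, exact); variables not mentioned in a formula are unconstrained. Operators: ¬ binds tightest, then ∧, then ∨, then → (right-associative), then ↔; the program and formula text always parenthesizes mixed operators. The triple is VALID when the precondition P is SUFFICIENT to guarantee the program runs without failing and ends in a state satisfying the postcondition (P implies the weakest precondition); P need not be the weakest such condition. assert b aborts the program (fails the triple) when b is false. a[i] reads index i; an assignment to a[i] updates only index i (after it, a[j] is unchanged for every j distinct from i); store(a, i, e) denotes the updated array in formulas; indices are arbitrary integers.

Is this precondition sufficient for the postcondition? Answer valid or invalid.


Working backward. After the program, the postcondition ¬(z + 7 ≥ -5 ∧ lim + 3*t - 2 = data[h + 1] + b + 1) must hold; in canonical form it is ¬(z ≥ -12 ∧ lim + 3*t = data[h + 1] + b + 3).
Before data[3] := z - 2: ¬(z ≥ -12 ∧ lim + 3*t = store(data, 3, z - 2)[h + 1] + b + 3)
Before b := 3*data[t + 2] + 2*b - 8: ¬(z ≥ -12 ∧ lim + 3*t = 3*data[t + 2] + store(data, 3, z - 2)[h + 1] + 2*b - 5)
Before assert 2*z - 4 > -9 → 3*t + 4 ≥ b: (2*z > -5 → 3*t ≥ b - 4) ∧ (¬(z ≥ -12 ∧ lim + 3*t = 3*data[t + 2] + store(data, 3, z - 2)[h + 1] + 2*b - 5))
The weakest precondition is (2*z > -5 → 3*t ≥ b - 4) ∧ (¬(z ≥ -12 ∧ lim + 3*t = 3*data[t + 2] + store(data, 3, z - 2)[h + 1] + 2*b - 5)).
Check whether 3*t ≥ b - 4 ∧ (¬(lim + 3*t = 3*data[t + 2] + store(data, 3, -1)[h + 1] + 2*b - 5)) ∧ z = -2 implies it.
Countermodel: at the initial state b = 4, data = {[2] = 2, [3] = 2, elsewhere 2}, h = 2, lim = 5, t = 0, z = -2, the precondition holds but the weakest precondition fails.
Answer: invalid


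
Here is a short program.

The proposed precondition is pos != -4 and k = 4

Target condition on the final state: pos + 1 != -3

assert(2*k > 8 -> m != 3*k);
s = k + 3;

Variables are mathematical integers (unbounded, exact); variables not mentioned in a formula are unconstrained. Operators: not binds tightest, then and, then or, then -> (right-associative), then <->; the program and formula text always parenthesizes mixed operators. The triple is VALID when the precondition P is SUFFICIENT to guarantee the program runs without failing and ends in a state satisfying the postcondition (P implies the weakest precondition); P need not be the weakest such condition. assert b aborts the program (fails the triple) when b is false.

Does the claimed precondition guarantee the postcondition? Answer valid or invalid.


Working backward. After the program, the postcondition pos + 1 != -3 must hold; in canonical form it is pos != -4.
Before s := k + 3: pos != -4
Before assert 2*k > 8 -> m != 3*k: (2*k > 8 -> m != 3*k) and pos != -4
The weakest precondition is (2*k > 8 -> m != 3*k) and pos != -4.
Check whether pos != -4 and k = 4 implies it.
Every state satisfying the precondition satisfies the weakest precondition: the implication holds.
Answer: valid


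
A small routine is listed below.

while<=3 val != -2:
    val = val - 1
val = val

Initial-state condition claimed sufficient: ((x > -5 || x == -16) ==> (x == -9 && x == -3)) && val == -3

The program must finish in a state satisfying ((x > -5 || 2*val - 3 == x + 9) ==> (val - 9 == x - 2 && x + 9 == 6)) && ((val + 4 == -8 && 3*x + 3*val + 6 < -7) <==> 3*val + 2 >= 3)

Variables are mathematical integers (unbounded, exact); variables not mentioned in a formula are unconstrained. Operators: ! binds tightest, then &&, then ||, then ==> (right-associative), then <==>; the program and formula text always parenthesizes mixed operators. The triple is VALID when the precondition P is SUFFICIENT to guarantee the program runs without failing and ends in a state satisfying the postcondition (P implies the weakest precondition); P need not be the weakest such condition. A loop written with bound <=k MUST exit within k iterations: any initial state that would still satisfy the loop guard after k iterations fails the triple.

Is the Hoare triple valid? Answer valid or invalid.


Working backward. After the program, the postcondition ((x > -5 || 2*val - 3 == x + 9) ==> (val - 9 == x - 2 && x + 9 == 6)) && ((val + 4 == -8 && 3*x + 3*val + 6 < -7) <==> 3*val + 2 >= 3) must hold; in canonical form it is ((x > -5 || 2*val == x + 12) ==> (val == x + 7 && x == -3)) && ((val == -12 && 3*val + 3*x < -13) <==> 3*val >= 1).
Before val := val: ((x > -5 || 2*val == x + 12) ==> (val == x + 7 && x == -3)) && ((val == -12 && 3*val + 3*x < -13) <==> 3*val >= 1)
Before the loop (bound <=3), unroll the exhaustion recursion (WP_0 = exit-now case; WP_j = one more guarded iteration, up to j = 3):
  WP_0: (!(val != -2)) && ((x > -5 || 2*val == x + 12) ==> (val == x + 7 && x == -3)) && ((val == -12 && 3*val + 3*x < -13) <==> 3*val >= 1)
  WP_1: (val != -2 ==> ((!(val != -1)) && ((x > -5 || 2*val == x + 14) ==> (val == x + 8 && x == -3)) && ((val == -11 && 3*val + 3*x < -10) <==> 3*val >= 4))) && ((!(val != -2)) ==> (((x > -5 || 2*val == x + 12) ==> (val == x + 7 && x == -3)) && ((val == -12 && 3*val + 3*x < -13) <==> 3*val >= 1)))
  WP_2: (val != -2 ==> ((val != -1 ==> ((!(val != 0)) && ((x > -5 || 2*val == x + 16) ==> (val == x + 9 && x == -3)) && ((val == -10 && 3*val + 3*x < -7) <==> 3*val >= 7))) && ((!(val != -1)) ==> (((x > -5 || 2*val == x + 14) ==> (val == x + 8 && x == -3)) && ((val == -11 && 3*val + 3*x < -10) <==> 3*val >= 4))))) && ((!(val != -2)) ==> (((x > -5 || 2*val == x + 12) ==> (val == x + 7 && x == -3)) && ((val == -12 && 3*val + 3*x < -13) <==> 3*val >= 1)))
  WP_3: (val != -2 ==> ((val != -1 ==> ((val != 0 ==> ((!(val != 1)) && ((x > -5 || 2*val == x + 18) ==> (val == x + 10 && x == -3)) && ((val == -9 && 3*val + 3*x < -4) <==> 3*val >= 10))) && ((!(val != 0)) ==> (((x > -5 || 2*val == x + 16) ==> (val == x + 9 && x == -3)) && ((val == -10 && 3*val + 3*x < -7) <==> 3*val >= 7))))) && ((!(val != -1)) ==> (((x > -5 || 2*val == x + 14) ==> (val == x + 8 && x == -3)) && ((val == -11 && 3*val + 3*x < -10) <==> 3*val >= 4))))) && ((!(val != -2)) ==> (((x > -5 || 2*val == x + 12) ==> (val == x + 7 && x == -3)) && ((val == -12 && 3*val + 3*x < -13) <==> 3*val >= 1)))
So before the loop: (val != -2 ==> ((val != -1 ==> ((val != 0 ==> ((!(val != 1)) && ((x > -5 || 2*val == x + 18) ==> (val == x + 10 && x == -3)) && ((val == -9 && 3*val + 3*x < -4) <==> 3*val >= 10))) && ((!(val != 0)) ==> (((x > -5 || 2*val == x + 16) ==> (val == x + 9 && x == -3)) && ((val == -10 && 3*val + 3*x < -7) <==> 3*val >= 7))))) && ((!(val != -1)) ==> (((x > -5 || 2*val == x + 14) ==> (val == x + 8 && x == -3)) && ((val == -11 && 3*val + 3*x < -10) <==> 3*val >= 4))))) && ((!(val != -2)) ==> (((x > -5 || 2*val == x + 12) ==> (val == x + 7 && x == -3)) && ((val == -12 && 3*val + 3*x < -13) <==> 3*val >= 1)))
The weakest precondition is (val != -2 ==> ((val != -1 ==> ((val != 0 ==> ((!(val != 1)) && ((x > -5 || 2*val == x + 18) ==> (val == x + 10 && x == -3)) && ((val == -9 && 3*val + 3*x < -4) <==> 3*val >= 10))) && ((!(val != 0)) ==> (((x > -5 || 2*val == x + 16) ==> (val == x + 9 && x == -3)) && ((val == -10 && 3*val + 3*x < -7) <==> 3*val >= 7))))) && ((!(val != -1)) ==> (((x > -5 || 2*val == x + 14) ==> (val == x + 8 && x == -3)) && ((val == -11 && 3*val + 3*x < -10) <==> 3*val >= 4))))) && ((!(val != -2)) ==> (((x > -5 || 2*val == x + 12) ==> (val == x + 7 && x == -3)) && ((val == -12 && 3*val + 3*x < -13) <==> 3*val >= 1))).
Check whether ((x > -5 || x == -16) ==> (x == -9 && x == -3)) && val == -3 implies it.
Countermodel: at the initial state val = -3, x = -5, the precondition holds but the weakest precondition fails.
Answer: invalid


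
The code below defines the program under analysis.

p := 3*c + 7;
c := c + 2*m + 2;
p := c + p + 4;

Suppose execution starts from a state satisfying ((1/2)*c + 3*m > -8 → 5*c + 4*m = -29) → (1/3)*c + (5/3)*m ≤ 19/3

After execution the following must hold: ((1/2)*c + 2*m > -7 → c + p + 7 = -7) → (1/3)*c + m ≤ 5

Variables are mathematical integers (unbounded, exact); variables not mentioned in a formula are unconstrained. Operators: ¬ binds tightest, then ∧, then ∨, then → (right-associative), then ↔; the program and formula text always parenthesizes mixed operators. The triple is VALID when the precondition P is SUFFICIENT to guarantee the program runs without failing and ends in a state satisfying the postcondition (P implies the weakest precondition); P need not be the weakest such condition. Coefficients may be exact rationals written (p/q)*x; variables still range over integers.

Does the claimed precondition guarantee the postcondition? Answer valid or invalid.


Working backward. After the program, the postcondition ((1/2)*c + 2*m > -7 → c + p + 7 = -7) → (1/3)*c + m ≤ 5 must hold; in canonical form it is ((1/2)*c + 2*m > -7 → c + p = -14) → (1/3)*c + m ≤ 5.
Before p := c + p + 4: ((1/2)*c + 2*m > -7 → 2*c + p = -18) → (1/3)*c + m ≤ 5
Before c := c + 2*m + 2: ((1/2)*c + 3*m > -8 → 2*c + 4*m + p = -22) → (1/3)*c + (5/3)*m ≤ 13/3
Before p := 3*c + 7: ((1/2)*c + 3*m > -8 → 5*c + 4*m = -29) → (1/3)*c + (5/3)*m ≤ 13/3
The weakest precondition is ((1/2)*c + 3*m > -8 → 5*c + 4*m = -29) → (1/3)*c + (5/3)*m ≤ 13/3.
Check whether ((1/2)*c + 3*m > -8 → 5*c + 4*m = -29) → (1/3)*c + (5/3)*m ≤ 19/3 implies it.
Countermodel: at the initial state c = 164, m = -30, the precondition holds but the weakest precondition fails.
Answer: invalid


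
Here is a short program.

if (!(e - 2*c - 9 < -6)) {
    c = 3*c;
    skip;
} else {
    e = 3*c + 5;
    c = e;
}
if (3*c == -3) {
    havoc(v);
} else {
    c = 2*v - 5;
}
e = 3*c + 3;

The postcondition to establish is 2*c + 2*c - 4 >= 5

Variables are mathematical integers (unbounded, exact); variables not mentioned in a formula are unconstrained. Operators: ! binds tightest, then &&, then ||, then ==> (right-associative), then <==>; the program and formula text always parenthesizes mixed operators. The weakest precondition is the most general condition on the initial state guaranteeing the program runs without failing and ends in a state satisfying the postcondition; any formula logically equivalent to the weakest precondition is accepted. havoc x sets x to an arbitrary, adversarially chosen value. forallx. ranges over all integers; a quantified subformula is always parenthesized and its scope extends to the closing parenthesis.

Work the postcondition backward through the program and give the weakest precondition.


Working backward. After the program, the postcondition 2*c + 2*c - 4 >= 5 must hold; in canonical form it is 4*c >= 9.
Before e := 3*c + 3: 4*c >= 9
Then branch requires 4*c >= 9; else branch requires 8*v >= 29.
Before the if: (3*c == -3 ==> 4*c >= 9) && ((!(3*c == -3)) ==> 8*v >= 29)
Then branch requires (9*c == -3 ==> 12*c >= 9) && ((!(9*c == -3)) ==> 8*v >= 29); else branch requires (9*c == -18 ==> 12*c >= -11) && ((!(9*c == -18)) ==> 8*v >= 29).
Before the if: ((!(e < 2*c + 3)) ==> ((9*c == -3 ==> 12*c >= 9) && ((!(9*c == -3)) ==> 8*v >= 29))) && (e < 2*c + 3 ==> ((9*c == -18 ==> 12*c >= -11) && ((!(9*c == -18)) ==> 8*v >= 29)))
Answer: WP = ((!(e < 2*c + 3)) ==> ((9*c == -3 ==> 12*c >= 9) && ((!(9*c == -3)) ==> 8*v >= 29))) && (e < 2*c + 3 ==> ((9*c == -18 ==> 12*c >= -11) && ((!(9*c == -18)) ==> 8*v >= 29)))


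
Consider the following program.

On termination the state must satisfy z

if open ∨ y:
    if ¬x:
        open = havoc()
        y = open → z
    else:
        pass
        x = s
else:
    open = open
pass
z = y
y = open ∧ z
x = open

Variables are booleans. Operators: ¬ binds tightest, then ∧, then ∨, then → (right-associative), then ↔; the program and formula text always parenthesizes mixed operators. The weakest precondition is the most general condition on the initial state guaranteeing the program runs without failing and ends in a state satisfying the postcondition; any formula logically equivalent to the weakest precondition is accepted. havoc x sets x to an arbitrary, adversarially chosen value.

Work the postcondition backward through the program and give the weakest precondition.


Working backward. After the program, z must hold.
Before x := open: z
Before y := open ∧ z: z
Before z := y: y
Before skip: y
Then branch requires ((¬x) → z) ∧ (x → y); else branch requires y.
Before the if: ((open ∨ y) → (((¬x) → z) ∧ (x → y))) ∧ ((¬(open ∨ y)) → y)
Answer: WP = ((open ∨ y) → (((¬x) → z) ∧ (x → y))) ∧ ((¬(open ∨ y)) → y)


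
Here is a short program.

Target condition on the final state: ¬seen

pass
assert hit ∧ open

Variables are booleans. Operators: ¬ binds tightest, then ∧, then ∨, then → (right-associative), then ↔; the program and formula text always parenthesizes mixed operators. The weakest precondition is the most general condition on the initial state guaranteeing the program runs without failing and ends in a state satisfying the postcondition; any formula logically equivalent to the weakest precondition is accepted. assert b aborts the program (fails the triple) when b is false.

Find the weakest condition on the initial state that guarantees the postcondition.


Working backward. After the program, ¬seen must hold.
Before assert hit ∧ open: hit ∧ open ∧ (¬seen)
Before skip: hit ∧ open ∧ (¬seen)
Answer: WP = hit ∧ open ∧ (¬seen)


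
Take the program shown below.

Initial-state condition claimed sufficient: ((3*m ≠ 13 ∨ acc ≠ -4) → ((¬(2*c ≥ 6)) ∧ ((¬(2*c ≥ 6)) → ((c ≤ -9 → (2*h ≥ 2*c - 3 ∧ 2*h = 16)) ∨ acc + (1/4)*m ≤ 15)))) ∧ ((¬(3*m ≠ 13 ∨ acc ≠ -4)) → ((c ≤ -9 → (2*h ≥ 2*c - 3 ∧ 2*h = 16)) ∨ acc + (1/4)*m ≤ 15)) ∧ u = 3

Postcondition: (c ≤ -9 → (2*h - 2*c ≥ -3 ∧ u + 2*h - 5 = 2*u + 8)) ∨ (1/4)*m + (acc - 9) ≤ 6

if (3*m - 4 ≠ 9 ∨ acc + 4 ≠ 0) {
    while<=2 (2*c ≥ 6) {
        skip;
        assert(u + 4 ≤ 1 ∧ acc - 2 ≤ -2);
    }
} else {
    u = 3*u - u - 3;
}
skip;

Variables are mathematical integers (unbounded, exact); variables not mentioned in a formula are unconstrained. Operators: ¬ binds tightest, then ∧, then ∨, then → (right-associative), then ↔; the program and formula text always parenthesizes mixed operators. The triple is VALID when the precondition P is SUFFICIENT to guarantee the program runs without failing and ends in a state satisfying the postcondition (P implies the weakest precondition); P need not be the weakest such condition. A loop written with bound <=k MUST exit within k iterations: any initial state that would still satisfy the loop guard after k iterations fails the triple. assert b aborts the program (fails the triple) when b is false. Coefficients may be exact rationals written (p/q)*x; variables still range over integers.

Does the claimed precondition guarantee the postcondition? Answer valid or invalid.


Working backward. After the program, the postcondition (c ≤ -9 → (2*h - 2*c ≥ -3 ∧ u + 2*h - 5 = 2*u + 8)) ∨ (1/4)*m + (acc - 9) ≤ 6 must hold; in canonical form it is (c ≤ -9 → (2*h ≥ 2*c - 3 ∧ 2*h = u + 13)) ∨ acc + (1/4)*m ≤ 15.
Before skip: (c ≤ -9 → (2*h ≥ 2*c - 3 ∧ 2*h = u + 13)) ∨ acc + (1/4)*m ≤ 15
Then branch requires (2*c ≥ 6 → (u ≤ -3 ∧ acc ≤ 0 ∧ (2*c ≥ 6 → (u ≤ -3 ∧ acc ≤ 0 ∧ (¬(2*c ≥ 6)) ∧ ((c ≤ -9 → (2*h ≥ 2*c - 3 ∧ 2*h = u + 13)) ∨ acc + (1/4)*m ≤ 15))) ∧ ((¬(2*c ≥ 6)) → ((c ≤ -9 → (2*h ≥ 2*c - 3 ∧ 2*h = u + 13)) ∨ acc + (1/4)*m ≤ 15)))) ∧ ((¬(2*c ≥ 6)) → ((c ≤ -9 → (2*h ≥ 2*c - 3 ∧ 2*h = u + 13)) ∨ acc + (1/4)*m ≤ 15)); else branch requires (c ≤ -9 → (2*h ≥ 2*c - 3 ∧ 2*h = 2*u + 10)) ∨ acc + (1/4)*m ≤ 15.
Before the if: ((3*m ≠ 13 ∨ acc ≠ -4) → ((2*c ≥ 6 → (u ≤ -3 ∧ acc ≤ 0 ∧ (2*c ≥ 6 → (u ≤ -3 ∧ acc ≤ 0 ∧ (¬(2*c ≥ 6)) ∧ ((c ≤ -9 → (2*h ≥ 2*c - 3 ∧ 2*h = u + 13)) ∨ acc + (1/4)*m ≤ 15))) ∧ ((¬(2*c ≥ 6)) → ((c ≤ -9 → (2*h ≥ 2*c - 3 ∧ 2*h = u + 13)) ∨ acc + (1/4)*m ≤ 15)))) ∧ ((¬(2*c ≥ 6)) → ((c ≤ -9 → (2*h ≥ 2*c - 3 ∧ 2*h = u + 13)) ∨ acc + (1/4)*m ≤ 15)))) ∧ ((¬(3*m ≠ 13 ∨ acc ≠ -4)) → ((c ≤ -9 → (2*h ≥ 2*c - 3 ∧ 2*h = 2*u + 10)) ∨ acc + (1/4)*m ≤ 15))
The weakest precondition is ((3*m ≠ 13 ∨ acc ≠ -4) → ((2*c ≥ 6 → (u ≤ -3 ∧ acc ≤ 0 ∧ (2*c ≥ 6 → (u ≤ -3 ∧ acc ≤ 0 ∧ (¬(2*c ≥ 6)) ∧ ((c ≤ -9 → (2*h ≥ 2*c - 3 ∧ 2*h = u + 13)) ∨ acc + (1/4)*m ≤ 15))) ∧ ((¬(2*c ≥ 6)) → ((c ≤ -9 → (2*h ≥ 2*c - 3 ∧ 2*h = u + 13)) ∨ acc + (1/4)*m ≤ 15)))) ∧ ((¬(2*c ≥ 6)) → ((c ≤ -9 → (2*h ≥ 2*c - 3 ∧ 2*h = u + 13)) ∨ acc + (1/4)*m ≤ 15)))) ∧ ((¬(3*m ≠ 13 ∨ acc ≠ -4)) → ((c ≤ -9 → (2*h ≥ 2*c - 3 ∧ 2*h = 2*u + 10)) ∨ acc + (1/4)*m ≤ 15)).
Check whether ((3*m ≠ 13 ∨ acc ≠ -4) → ((¬(2*c ≥ 6)) ∧ ((¬(2*c ≥ 6)) → ((c ≤ -9 → (2*h ≥ 2*c - 3 ∧ 2*h = 16)) ∨ acc + (1/4)*m ≤ 15)))) ∧ ((¬(3*m ≠ 13 ∨ acc ≠ -4)) → ((c ≤ -9 → (2*h ≥ 2*c - 3 ∧ 2*h = 16)) ∨ acc + (1/4)*m ≤ 15)) ∧ u = 3 implies it.
Every state satisfying the precondition satisfies the weakest precondition: the implication holds.
Answer: valid


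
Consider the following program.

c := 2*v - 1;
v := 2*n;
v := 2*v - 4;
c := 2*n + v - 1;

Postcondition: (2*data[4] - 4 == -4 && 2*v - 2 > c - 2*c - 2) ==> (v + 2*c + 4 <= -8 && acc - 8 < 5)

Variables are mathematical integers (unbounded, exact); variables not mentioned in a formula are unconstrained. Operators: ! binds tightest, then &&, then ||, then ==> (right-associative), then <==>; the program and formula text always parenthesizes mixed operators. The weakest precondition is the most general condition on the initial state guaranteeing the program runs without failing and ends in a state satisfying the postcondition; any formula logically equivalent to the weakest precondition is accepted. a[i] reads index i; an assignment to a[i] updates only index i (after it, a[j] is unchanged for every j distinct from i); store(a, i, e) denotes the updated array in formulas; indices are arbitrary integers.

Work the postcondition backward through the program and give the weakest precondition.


Working backward. After the program, the postcondition (2*data[4] - 4 == -4 && 2*v - 2 > c - 2*c - 2) ==> (v + 2*c + 4 <= -8 && acc - 8 < 5) must hold; in canonical form it is (2*data[4] == 0 && c + 2*v > 0) ==> (2*c + v <= -12 && acc < 13).
Before c := 2*n + v - 1: (2*data[4] == 0 && 2*n + 3*v > 1) ==> (4*n + 3*v <= -10 && acc < 13)
Before v := 2*v - 4: (2*data[4] == 0 && 2*n + 6*v > 13) ==> (4*n + 6*v <= 2 && acc < 13)
Before v := 2*n: (2*data[4] == 0 && 14*n > 13) ==> (16*n <= 2 && acc < 13)
Before c := 2*v - 1: (2*data[4] == 0 && 14*n > 13) ==> (16*n <= 2 && acc < 13)
Answer: WP = (2*data[4] == 0 && 14*n > 13) ==> (16*n <= 2 && acc < 13)


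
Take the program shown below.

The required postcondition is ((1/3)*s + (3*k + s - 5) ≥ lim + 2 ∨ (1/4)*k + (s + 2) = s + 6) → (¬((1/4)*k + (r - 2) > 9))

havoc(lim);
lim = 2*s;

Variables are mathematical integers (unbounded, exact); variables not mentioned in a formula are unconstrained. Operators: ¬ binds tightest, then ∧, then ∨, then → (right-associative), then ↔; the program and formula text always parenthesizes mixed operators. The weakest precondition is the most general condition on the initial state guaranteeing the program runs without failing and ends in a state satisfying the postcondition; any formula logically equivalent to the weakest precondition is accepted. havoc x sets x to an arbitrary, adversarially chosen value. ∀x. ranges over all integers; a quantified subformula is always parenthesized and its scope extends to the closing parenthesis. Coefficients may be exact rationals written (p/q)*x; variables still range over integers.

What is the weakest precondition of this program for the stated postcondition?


Working backward. After the program, the postcondition ((1/3)*s + (3*k + s - 5) ≥ lim + 2 ∨ (1/4)*k + (s + 2) = s + 6) → (¬((1/4)*k + (r - 2) > 9)) must hold; in canonical form it is (3*k + (4/3)*s ≥ lim + 7 ∨ (1/4)*k = 4) → (¬((1/4)*k + r > 11)).
Before lim := 2*s: (3*k ≥ (2/3)*s + 7 ∨ (1/4)*k = 4) → (¬((1/4)*k + r > 11))
Before havoc lim: (3*k ≥ (2/3)*s + 7 ∨ (1/4)*k = 4) → (¬((1/4)*k + r > 11))
Answer: WP = (3*k ≥ (2/3)*s + 7 ∨ (1/4)*k = 4) → (¬((1/4)*k + r > 11))


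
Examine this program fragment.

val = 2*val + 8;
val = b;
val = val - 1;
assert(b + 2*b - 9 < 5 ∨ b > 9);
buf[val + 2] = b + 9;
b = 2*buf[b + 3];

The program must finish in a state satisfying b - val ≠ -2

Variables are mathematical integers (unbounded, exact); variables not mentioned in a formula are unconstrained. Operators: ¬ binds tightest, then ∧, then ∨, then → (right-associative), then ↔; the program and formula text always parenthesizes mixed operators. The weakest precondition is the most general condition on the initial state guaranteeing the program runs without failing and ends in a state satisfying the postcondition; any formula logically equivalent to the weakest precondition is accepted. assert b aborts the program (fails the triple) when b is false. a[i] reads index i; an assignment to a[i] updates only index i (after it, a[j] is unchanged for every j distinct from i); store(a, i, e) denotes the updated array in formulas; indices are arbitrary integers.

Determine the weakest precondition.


Working backward. After the program, the postcondition b - val ≠ -2 must hold; in canonical form it is b ≠ val - 2.
Before b := 2*buf[b + 3]: 2*buf[b + 3] ≠ val - 2
Before buf[val + 2] := b + 9: 2*store(buf, val + 2, b + 9)[b + 3] ≠ val - 2
Before assert b + 2*b - 9 < 5 ∨ b > 9: (3*b < 14 ∨ b > 9) ∧ 2*store(buf, val + 2, b + 9)[b + 3] ≠ val - 2
Before val := val - 1: (3*b < 14 ∨ b > 9) ∧ 2*store(buf, val + 1, b + 9)[b + 3] ≠ val - 3
Before val := b: (3*b < 14 ∨ b > 9) ∧ 2*store(buf, b + 1, b + 9)[b + 3] ≠ b - 3
Before val := 2*val + 8: (3*b < 14 ∨ b > 9) ∧ 2*store(buf, b + 1, b + 9)[b + 3] ≠ b - 3
Answer: WP = (3*b < 14 ∨ b > 9) ∧ 2*store(buf, b + 1, b + 9)[b + 3] ≠ b - 3


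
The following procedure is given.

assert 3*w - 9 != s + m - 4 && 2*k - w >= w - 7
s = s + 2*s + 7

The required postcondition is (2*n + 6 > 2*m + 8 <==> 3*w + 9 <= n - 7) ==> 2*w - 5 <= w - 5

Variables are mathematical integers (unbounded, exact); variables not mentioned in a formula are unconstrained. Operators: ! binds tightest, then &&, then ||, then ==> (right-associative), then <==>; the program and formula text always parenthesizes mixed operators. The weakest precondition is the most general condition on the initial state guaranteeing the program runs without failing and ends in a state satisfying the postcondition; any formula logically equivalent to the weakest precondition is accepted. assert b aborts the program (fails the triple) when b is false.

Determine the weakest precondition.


Working backward. After the program, the postcondition (2*n + 6 > 2*m + 8 <==> 3*w + 9 <= n - 7) ==> 2*w - 5 <= w - 5 must hold; in canonical form it is (2*n > 2*m + 2 <==> 3*w <= n - 16) ==> w <= 0.
Before s := s + 2*s + 7: (2*n > 2*m + 2 <==> 3*w <= n - 16) ==> w <= 0
Before assert 3*w - 9 != s + m - 4 && 2*k - w >= w - 7: 3*w != m + s + 5 && 2*k >= 2*w - 7 && ((2*n > 2*m + 2 <==> 3*w <= n - 16) ==> w <= 0)
Answer: WP = 3*w != m + s + 5 && 2*k >= 2*w - 7 && ((2*n > 2*m + 2 <==> 3*w <= n - 16) ==> w <= 0)


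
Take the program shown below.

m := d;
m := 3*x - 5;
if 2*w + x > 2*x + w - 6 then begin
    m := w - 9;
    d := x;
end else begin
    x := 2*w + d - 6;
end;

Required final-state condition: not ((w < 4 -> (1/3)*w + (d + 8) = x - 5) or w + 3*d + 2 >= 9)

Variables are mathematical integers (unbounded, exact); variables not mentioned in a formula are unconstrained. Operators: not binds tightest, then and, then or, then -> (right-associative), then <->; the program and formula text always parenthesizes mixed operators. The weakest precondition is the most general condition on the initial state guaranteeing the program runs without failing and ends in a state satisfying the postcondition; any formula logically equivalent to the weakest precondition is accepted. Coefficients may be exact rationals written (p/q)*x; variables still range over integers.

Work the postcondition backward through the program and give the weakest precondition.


Working backward. After the program, the postcondition not ((w < 4 -> (1/3)*w + (d + 8) = x - 5) or w + 3*d + 2 >= 9) must hold; in canonical form it is not ((w < 4 -> d + (1/3)*w = x - 13) or 3*d + w >= 7).
Then branch requires not ((w < 4 -> (1/3)*w = -13) or w + 3*x >= 7); else branch requires not ((w < 4 -> (5/3)*w = 19) or 3*d + w >= 7).
Before the if: (w > x - 6 -> (not ((w < 4 -> (1/3)*w = -13) or w + 3*x >= 7))) and ((not (w > x - 6)) -> (not ((w < 4 -> (5/3)*w = 19) or 3*d + w >= 7)))
Before m := 3*x - 5: (w > x - 6 -> (not ((w < 4 -> (1/3)*w = -13) or w + 3*x >= 7))) and ((not (w > x - 6)) -> (not ((w < 4 -> (5/3)*w = 19) or 3*d + w >= 7)))
Before m := d: (w > x - 6 -> (not ((w < 4 -> (1/3)*w = -13) or w + 3*x >= 7))) and ((not (w > x - 6)) -> (not ((w < 4 -> (5/3)*w = 19) or 3*d + w >= 7)))
Answer: WP = (w > x - 6 -> (not ((w < 4 -> (1/3)*w = -13) or w + 3*x >= 7))) and ((not (w > x - 6)) -> (not ((w < 4 -> (5/3)*w = 19) or 3*d + w >= 7)))


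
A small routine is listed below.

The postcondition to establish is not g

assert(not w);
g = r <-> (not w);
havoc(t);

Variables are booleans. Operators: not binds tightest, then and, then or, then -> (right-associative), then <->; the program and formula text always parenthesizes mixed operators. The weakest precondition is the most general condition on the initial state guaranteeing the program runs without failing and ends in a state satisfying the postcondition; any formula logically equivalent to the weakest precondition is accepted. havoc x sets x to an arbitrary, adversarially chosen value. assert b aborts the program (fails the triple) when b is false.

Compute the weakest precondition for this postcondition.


Working backward. After the program, not g must hold.
Before havoc t: not g
Before g := r <-> (not w): not (r <-> (not w))
Before assert not w: (not w) and (not (r <-> (not w)))
Answer: WP = (not w) and (not (r <-> (not w)))


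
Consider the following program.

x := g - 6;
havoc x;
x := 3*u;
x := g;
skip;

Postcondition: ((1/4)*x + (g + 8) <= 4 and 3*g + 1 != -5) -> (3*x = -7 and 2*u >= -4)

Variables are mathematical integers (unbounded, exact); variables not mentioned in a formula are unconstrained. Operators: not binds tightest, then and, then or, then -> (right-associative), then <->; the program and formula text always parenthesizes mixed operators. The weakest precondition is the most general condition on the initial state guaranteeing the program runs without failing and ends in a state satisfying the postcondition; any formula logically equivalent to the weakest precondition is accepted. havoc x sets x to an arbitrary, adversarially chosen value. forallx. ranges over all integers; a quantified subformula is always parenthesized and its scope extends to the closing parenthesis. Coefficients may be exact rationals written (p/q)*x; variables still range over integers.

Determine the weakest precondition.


Working backward. After the program, the postcondition ((1/4)*x + (g + 8) <= 4 and 3*g + 1 != -5) -> (3*x = -7 and 2*u >= -4) must hold; in canonical form it is (g + (1/4)*x <= -4 and 3*g != -6) -> (3*x = -7 and 2*u >= -4).
Before skip: (g + (1/4)*x <= -4 and 3*g != -6) -> (3*x = -7 and 2*u >= -4)
Before x := g: ((5/4)*g <= -4 and 3*g != -6) -> (3*g = -7 and 2*u >= -4)
Before x := 3*u: ((5/4)*g <= -4 and 3*g != -6) -> (3*g = -7 and 2*u >= -4)
Before havoc x: ((5/4)*g <= -4 and 3*g != -6) -> (3*g = -7 and 2*u >= -4)
Before x := g - 6: ((5/4)*g <= -4 and 3*g != -6) -> (3*g = -7 and 2*u >= -4)
Answer: WP = ((5/4)*g <= -4 and 3*g != -6) -> (3*g = -7 and 2*u >= -4)


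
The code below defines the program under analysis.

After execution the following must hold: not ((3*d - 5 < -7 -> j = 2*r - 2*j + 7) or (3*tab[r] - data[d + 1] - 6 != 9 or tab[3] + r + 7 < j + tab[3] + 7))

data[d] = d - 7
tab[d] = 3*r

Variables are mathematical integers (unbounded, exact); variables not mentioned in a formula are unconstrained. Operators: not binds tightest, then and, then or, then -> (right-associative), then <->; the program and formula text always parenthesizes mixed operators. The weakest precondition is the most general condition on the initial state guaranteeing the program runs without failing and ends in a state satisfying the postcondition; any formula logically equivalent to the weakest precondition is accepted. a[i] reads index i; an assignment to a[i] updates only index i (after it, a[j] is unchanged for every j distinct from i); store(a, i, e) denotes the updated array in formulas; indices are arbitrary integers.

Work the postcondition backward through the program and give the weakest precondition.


Working backward. After the program, the postcondition not ((3*d - 5 < -7 -> j = 2*r - 2*j + 7) or (3*tab[r] - data[d + 1] - 6 != 9 or tab[3] + r + 7 < j + tab[3] + 7)) must hold; in canonical form it is not ((3*d < -2 -> 3*j = 2*r + 7) or 3*tab[r] != data[d + 1] + 15 or r < j).
Before tab[d] := 3*r: not ((3*d < -2 -> 3*j = 2*r + 7) or 3*store(tab, d, 3*r)[r] != data[d + 1] + 15 or r < j)
Before data[d] := d - 7: not ((3*d < -2 -> 3*j = 2*r + 7) or 3*store(tab, d, 3*r)[r] != store(data, d, d - 7)[d + 1] + 15 or r < j)
Answer: WP = not ((3*d < -2 -> 3*j = 2*r + 7) or 3*store(tab, d, 3*r)[r] != store(data, d, d - 7)[d + 1] + 15 or r < j)


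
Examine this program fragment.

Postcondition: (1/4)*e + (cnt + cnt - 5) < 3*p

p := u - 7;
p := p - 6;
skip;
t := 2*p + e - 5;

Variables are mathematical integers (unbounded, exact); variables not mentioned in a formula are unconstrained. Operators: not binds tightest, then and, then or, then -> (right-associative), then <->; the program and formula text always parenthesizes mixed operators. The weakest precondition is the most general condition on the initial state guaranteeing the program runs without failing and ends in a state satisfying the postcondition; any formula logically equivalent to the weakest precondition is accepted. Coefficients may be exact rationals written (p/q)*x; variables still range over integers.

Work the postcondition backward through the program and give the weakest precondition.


Working backward. After the program, the postcondition (1/4)*e + (cnt + cnt - 5) < 3*p must hold; in canonical form it is 2*cnt + (1/4)*e < 3*p + 5.
Before t := 2*p + e - 5: 2*cnt + (1/4)*e < 3*p + 5
Before skip: 2*cnt + (1/4)*e < 3*p + 5
Before p := p - 6: 2*cnt + (1/4)*e < 3*p - 13
Before p := u - 7: 2*cnt + (1/4)*e < 3*u - 34
Answer: WP = 2*cnt + (1/4)*e < 3*u - 34


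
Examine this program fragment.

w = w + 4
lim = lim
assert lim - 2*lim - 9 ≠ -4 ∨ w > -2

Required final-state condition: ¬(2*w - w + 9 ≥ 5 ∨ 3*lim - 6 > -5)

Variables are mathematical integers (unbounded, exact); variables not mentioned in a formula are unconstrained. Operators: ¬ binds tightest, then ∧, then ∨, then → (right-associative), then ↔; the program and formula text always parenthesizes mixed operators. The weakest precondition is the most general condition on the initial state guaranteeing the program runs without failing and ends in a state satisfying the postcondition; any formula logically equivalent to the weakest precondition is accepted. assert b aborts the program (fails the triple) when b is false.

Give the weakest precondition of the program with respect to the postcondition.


Working backward. After the program, the postcondition ¬(2*w - w + 9 ≥ 5 ∨ 3*lim - 6 > -5) must hold; in canonical form it is ¬(w ≥ -4 ∨ 3*lim > 1).
Before assert lim - 2*lim - 9 ≠ -4 ∨ w > -2: (lim ≠ -5 ∨ w > -2) ∧ (¬(w ≥ -4 ∨ 3*lim > 1))
Before lim := lim: (lim ≠ -5 ∨ w > -2) ∧ (¬(w ≥ -4 ∨ 3*lim > 1))
Before w := w + 4: (lim ≠ -5 ∨ w > -6) ∧ (¬(w ≥ -8 ∨ 3*lim > 1))
Answer: WP = (lim ≠ -5 ∨ w > -6) ∧ (¬(w ≥ -8 ∨ 3*lim > 1))


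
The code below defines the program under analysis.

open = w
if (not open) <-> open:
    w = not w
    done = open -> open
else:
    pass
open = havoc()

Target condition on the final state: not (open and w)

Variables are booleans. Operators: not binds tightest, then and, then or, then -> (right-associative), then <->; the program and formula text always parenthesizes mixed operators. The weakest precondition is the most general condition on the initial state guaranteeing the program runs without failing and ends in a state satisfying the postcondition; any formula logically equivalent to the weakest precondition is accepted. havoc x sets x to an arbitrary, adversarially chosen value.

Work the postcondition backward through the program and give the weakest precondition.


Working backward. After the program, not (open and w) must hold.
Before havoc open: not w
Then branch requires w; else branch requires not w.
Before the if: (((not open) <-> open) -> w) and ((not ((not open) <-> open)) -> (not w))
Before open := w: (((not w) <-> w) -> w) and ((not ((not w) <-> w)) -> (not w))
Answer: WP = (((not w) <-> w) -> w) and ((not ((not w) <-> w)) -> (not w))
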